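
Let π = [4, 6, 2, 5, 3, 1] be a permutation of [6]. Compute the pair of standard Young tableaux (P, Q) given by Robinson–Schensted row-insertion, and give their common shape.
P = [1, 3] / [2, 5] / [4] / [6];  Q = [1, 2] / [3, 4] / [5] / [6];  common shape = (2, 2, 1, 1)

Row-insert the values π_1, π_2, … into P one at a time, bumping the leftmost entry strictly greater than the inserted value down to the next row. The recording tableau Q records, in position (i, j), the step at which that cell was added to P.
  Insert 4 (step 1): P = [4];  Q = [1]
  Insert 6 (step 2): P = [4, 6];  Q = [1, 2]
  Insert 2 (step 3): P = [2, 6] / [4];  Q = [1, 2] / [3]
  Insert 5 (step 4): P = [2, 5] / [4, 6];  Q = [1, 2] / [3, 4]
  Insert 3 (step 5): P = [2, 3] / [4, 5] / [6];  Q = [1, 2] / [3, 4] / [5]
  Insert 1 (step 6): P = [1, 3] / [2, 5] / [4] / [6];  Q = [1, 2] / [3, 4] / [5] / [6]
Final shape: (2, 2, 1, 1).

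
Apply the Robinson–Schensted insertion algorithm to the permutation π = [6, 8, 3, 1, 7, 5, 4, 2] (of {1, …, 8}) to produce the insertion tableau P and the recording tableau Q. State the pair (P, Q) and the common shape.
P = [1, 2] / [3, 4] / [5, 7] / [6] / [8];  Q = [1, 2] / [3, 5] / [4, 6] / [7] / [8];  common shape = (2, 2, 2, 1, 1)

Row-insert the values π_1, π_2, … into P one at a time, bumping the leftmost entry strictly greater than the inserted value down to the next row. The recording tableau Q records, in position (i, j), the step at which that cell was added to P.
  Insert 6 (step 1): P = [6];  Q = [1]
  Insert 8 (step 2): P = [6, 8];  Q = [1, 2]
  Insert 3 (step 3): P = [3, 8] / [6];  Q = [1, 2] / [3]
  Insert 1 (step 4): P = [1, 8] / [3] / [6];  Q = [1, 2] / [3] / [4]
  Insert 7 (step 5): P = [1, 7] / [3, 8] / [6];  Q = [1, 2] / [3, 5] / [4]
  Insert 5 (step 6): P = [1, 5] / [3, 7] / [6, 8];  Q = [1, 2] / [3, 5] / [4, 6]
  Insert 4 (step 7): P = [1, 4] / [3, 5] / [6, 7] / [8];  Q = [1, 2] / [3, 5] / [4, 6] / [7]
  Insert 2 (step 8): P = [1, 2] / [3, 4] / [5, 7] / [6] / [8];  Q = [1, 2] / [3, 5] / [4, 6] / [7] / [8]
Final shape: (2, 2, 2, 1, 1).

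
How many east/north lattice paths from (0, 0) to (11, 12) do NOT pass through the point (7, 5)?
Number of paths = 1090718

Total paths from (0, 0) to (11, 12): C(23, 11) = 1352078. Paths through (7, 5): (paths (0, 0) → (7, 5)) × (paths (7, 5) → (11, 12)) = C(12, 7) · C(11, 4) = 792 · 330 = 261360. Avoidance count = 1352078 − 261360 = 1090718.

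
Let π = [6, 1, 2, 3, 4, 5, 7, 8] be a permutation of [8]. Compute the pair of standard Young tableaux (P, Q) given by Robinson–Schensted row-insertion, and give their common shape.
P = [1, 2, 3, 4, 5, 7, 8] / [6];  Q = [1, 3, 4, 5, 6, 7, 8] / [2];  common shape = (7, 1)

Row-insert the values π_1, π_2, … into P one at a time, bumping the leftmost entry strictly greater than the inserted value down to the next row. The recording tableau Q records, in position (i, j), the step at which that cell was added to P.
  Insert 6 (step 1): P = [6];  Q = [1]
  Insert 1 (step 2): P = [1] / [6];  Q = [1] / [2]
  Insert 2 (step 3): P = [1, 2] / [6];  Q = [1, 3] / [2]
  Insert 3 (step 4): P = [1, 2, 3] / [6];  Q = [1, 3, 4] / [2]
  Insert 4 (step 5): P = [1, 2, 3, 4] / [6];  Q = [1, 3, 4, 5] / [2]
  Insert 5 (step 6): P = [1, 2, 3, 4, 5] / [6];  Q = [1, 3, 4, 5, 6] / [2]
  Insert 7 (step 7): P = [1, 2, 3, 4, 5, 7] / [6];  Q = [1, 3, 4, 5, 6, 7] / [2]
  Insert 8 (step 8): P = [1, 2, 3, 4, 5, 7, 8] / [6];  Q = [1, 3, 4, 5, 6, 7, 8] / [2]
Final shape: (7, 1).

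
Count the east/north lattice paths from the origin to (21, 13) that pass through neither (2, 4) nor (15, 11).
Number of paths = 640606180

Inclusion–exclusion. Total paths: C(34, 21) = 927983760. Through P₁: C(6, 2)·C(28, 19) = 103603500. Through P₂: C(26, 15)·C(8, 6) = 216332480. Since P₁ is strictly southwest of P₂, a monotone path through both must visit P₁ then P₂; paths through both = C(6, 2)·C(20, 13)·C(8, 6) = 32558400. Avoid both = 927983760 − 103603500 − 216332480 + 32558400 = 640606180.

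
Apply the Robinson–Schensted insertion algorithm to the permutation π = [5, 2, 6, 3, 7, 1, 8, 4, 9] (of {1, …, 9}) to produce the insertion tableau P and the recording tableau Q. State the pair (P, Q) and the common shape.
P = [1, 3, 4, 8, 9] / [2, 6, 7] / [5];  Q = [1, 3, 5, 7, 9] / [2, 4, 8] / [6];  common shape = (5, 3, 1)

Row-insert the values π_1, π_2, … into P one at a time, bumping the leftmost entry strictly greater than the inserted value down to the next row. The recording tableau Q records, in position (i, j), the step at which that cell was added to P.
  Insert 5 (step 1): P = [5];  Q = [1]
  Insert 2 (step 2): P = [2] / [5];  Q = [1] / [2]
  Insert 6 (step 3): P = [2, 6] / [5];  Q = [1, 3] / [2]
  Insert 3 (step 4): P = [2, 3] / [5, 6];  Q = [1, 3] / [2, 4]
  Insert 7 (step 5): P = [2, 3, 7] / [5, 6];  Q = [1, 3, 5] / [2, 4]
  Insert 1 (step 6): P = [1, 3, 7] / [2, 6] / [5];  Q = [1, 3, 5] / [2, 4] / [6]
  Insert 8 (step 7): P = [1, 3, 7, 8] / [2, 6] / [5];  Q = [1, 3, 5, 7] / [2, 4] / [6]
  Insert 4 (step 8): P = [1, 3, 4, 8] / [2, 6, 7] / [5];  Q = [1, 3, 5, 7] / [2, 4, 8] / [6]
  Insert 9 (step 9): P = [1, 3, 4, 8, 9] / [2, 6, 7] / [5];  Q = [1, 3, 5, 7, 9] / [2, 4, 8] / [6]
Final shape: (5, 3, 1).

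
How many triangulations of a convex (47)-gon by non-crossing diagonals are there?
C_45 = 2257117854077248073253720

These polygon triangulations are counted by the Catalan number C_n = (1/(n + 1)) · C(2n, n). For n = 45: C_45 = (1/46) · C(90, 45) = 103827421287553411369671120/46 = 2257117854077248073253720.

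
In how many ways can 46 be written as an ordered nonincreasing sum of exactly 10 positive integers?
p(46, 10 parts) = 9418

Partitions of n into exactly k parts are in bijection with partitions of n − k into at most k parts (subtract 1 from each part). So p(46, exactly 10) = p(36, parts ≤ 10). Computing via the recurrence p(m, j) = p(m, j−1) + p(m−j, j) gives 9418.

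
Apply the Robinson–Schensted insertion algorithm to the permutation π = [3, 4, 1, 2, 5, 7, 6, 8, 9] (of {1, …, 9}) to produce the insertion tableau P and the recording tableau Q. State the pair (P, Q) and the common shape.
P = [1, 2, 5, 6, 8, 9] / [3, 4, 7];  Q = [1, 2, 5, 6, 8, 9] / [3, 4, 7];  common shape = (6, 3)

Row-insert the values π_1, π_2, … into P one at a time, bumping the leftmost entry strictly greater than the inserted value down to the next row. The recording tableau Q records, in position (i, j), the step at which that cell was added to P.
  Insert 3 (step 1): P = [3];  Q = [1]
  Insert 4 (step 2): P = [3, 4];  Q = [1, 2]
  Insert 1 (step 3): P = [1, 4] / [3];  Q = [1, 2] / [3]
  Insert 2 (step 4): P = [1, 2] / [3, 4];  Q = [1, 2] / [3, 4]
  Insert 5 (step 5): P = [1, 2, 5] / [3, 4];  Q = [1, 2, 5] / [3, 4]
  Insert 7 (step 6): P = [1, 2, 5, 7] / [3, 4];  Q = [1, 2, 5, 6] / [3, 4]
  Insert 6 (step 7): P = [1, 2, 5, 6] / [3, 4, 7];  Q = [1, 2, 5, 6] / [3, 4, 7]
  Insert 8 (step 8): P = [1, 2, 5, 6, 8] / [3, 4, 7];  Q = [1, 2, 5, 6, 8] / [3, 4, 7]
  Insert 9 (step 9): P = [1, 2, 5, 6, 8, 9] / [3, 4, 7];  Q = [1, 2, 5, 6, 8, 9] / [3, 4, 7]
Final shape: (6, 3).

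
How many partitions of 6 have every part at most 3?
p(6, parts ≤ 3) = 7

Partitions of 6 with all parts ≤ 3: 3+3, 3+2+1, 3+1+1+1, 2+2+2, 2+2+1+1, 2+1+1+1+1, 1+1+1+1+1+1. Count = 7.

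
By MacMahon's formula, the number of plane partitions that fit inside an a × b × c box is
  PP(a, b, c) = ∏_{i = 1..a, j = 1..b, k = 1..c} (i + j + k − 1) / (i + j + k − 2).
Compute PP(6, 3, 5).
PP(6, 3, 5) = 3737448

Evaluate the triple product over i = 1..6, j = 1..3, k = 1..5. The factors are (2/1) · (3/2) · (4/3) · (5/4) · (6/5) · (3/2) · (4/3) · (5/4) · … (90 factors total). The numerators and denominators telescope so the product is an integer; carrying out the multiplication exactly gives PP(6, 3, 5) = 3737448.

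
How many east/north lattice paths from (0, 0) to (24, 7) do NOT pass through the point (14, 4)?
Number of paths = 1754415

Total paths from (0, 0) to (24, 7): C(31, 24) = 2629575. Paths through (14, 4): (paths (0, 0) → (14, 4)) × (paths (14, 4) → (24, 7)) = C(18, 14) · C(13, 10) = 3060 · 286 = 875160. Avoidance count = 2629575 − 875160 = 1754415.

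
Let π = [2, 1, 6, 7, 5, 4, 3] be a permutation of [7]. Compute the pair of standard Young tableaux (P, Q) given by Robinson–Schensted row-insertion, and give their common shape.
P = [1, 3, 7] / [2, 4] / [5] / [6];  Q = [1, 3, 4] / [2, 5] / [6] / [7];  common shape = (3, 2, 1, 1)

Row-insert the values π_1, π_2, … into P one at a time, bumping the leftmost entry strictly greater than the inserted value down to the next row. The recording tableau Q records, in position (i, j), the step at which that cell was added to P.
  Insert 2 (step 1): P = [2];  Q = [1]
  Insert 1 (step 2): P = [1] / [2];  Q = [1] / [2]
  Insert 6 (step 3): P = [1, 6] / [2];  Q = [1, 3] / [2]
  Insert 7 (step 4): P = [1, 6, 7] / [2];  Q = [1, 3, 4] / [2]
  Insert 5 (step 5): P = [1, 5, 7] / [2, 6];  Q = [1, 3, 4] / [2, 5]
  Insert 4 (step 6): P = [1, 4, 7] / [2, 5] / [6];  Q = [1, 3, 4] / [2, 5] / [6]
  Insert 3 (step 7): P = [1, 3, 7] / [2, 4] / [5] / [6];  Q = [1, 3, 4] / [2, 5] / [6] / [7]
Final shape: (3, 2, 1, 1).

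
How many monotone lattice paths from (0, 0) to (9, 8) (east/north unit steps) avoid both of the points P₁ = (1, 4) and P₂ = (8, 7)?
Number of paths = 10165

Inclusion–exclusion. Total paths: C(17, 9) = 24310. Through P₁: C(5, 1)·C(12, 8) = 2475. Through P₂: C(15, 8)·C(2, 1) = 12870. Since P₁ is strictly southwest of P₂, a monotone path through both must visit P₁ then P₂; paths through both = C(5, 1)·C(10, 7)·C(2, 1) = 1200. Avoid both = 24310 − 2475 − 12870 + 1200 = 10165.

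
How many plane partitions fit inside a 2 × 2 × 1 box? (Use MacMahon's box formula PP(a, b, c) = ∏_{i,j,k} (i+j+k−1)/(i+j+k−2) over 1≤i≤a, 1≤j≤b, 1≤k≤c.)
PP(2, 2, 1) = 6

Evaluate the triple product over i = 1..2, j = 1..2, k = 1..1. The factors are (2/1) · (3/2) · (3/2) · (4/3). The numerators and denominators telescope so the product is an integer; carrying out the multiplication exactly gives PP(2, 2, 1) = 6.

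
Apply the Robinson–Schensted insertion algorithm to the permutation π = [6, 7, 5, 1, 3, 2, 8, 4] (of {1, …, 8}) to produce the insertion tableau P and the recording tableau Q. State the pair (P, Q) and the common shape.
P = [1, 2, 4] / [3, 7, 8] / [5] / [6];  Q = [1, 2, 7] / [3, 5, 8] / [4] / [6];  common shape = (3, 3, 1, 1)

Row-insert the values π_1, π_2, … into P one at a time, bumping the leftmost entry strictly greater than the inserted value down to the next row. The recording tableau Q records, in position (i, j), the step at which that cell was added to P.
  Insert 6 (step 1): P = [6];  Q = [1]
  Insert 7 (step 2): P = [6, 7];  Q = [1, 2]
  Insert 5 (step 3): P = [5, 7] / [6];  Q = [1, 2] / [3]
  Insert 1 (step 4): P = [1, 7] / [5] / [6];  Q = [1, 2] / [3] / [4]
  Insert 3 (step 5): P = [1, 3] / [5, 7] / [6];  Q = [1, 2] / [3, 5] / [4]
  Insert 2 (step 6): P = [1, 2] / [3, 7] / [5] / [6];  Q = [1, 2] / [3, 5] / [4] / [6]
  Insert 8 (step 7): P = [1, 2, 8] / [3, 7] / [5] / [6];  Q = [1, 2, 7] / [3, 5] / [4] / [6]
  Insert 4 (step 8): P = [1, 2, 4] / [3, 7, 8] / [5] / [6];  Q = [1, 2, 7] / [3, 5, 8] / [4] / [6]
Final shape: (3, 3, 1, 1).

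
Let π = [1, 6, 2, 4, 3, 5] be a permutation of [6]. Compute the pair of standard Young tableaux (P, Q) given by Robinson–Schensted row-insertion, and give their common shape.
P = [1, 2, 3, 5] / [4] / [6];  Q = [1, 2, 4, 6] / [3] / [5];  common shape = (4, 1, 1)

Row-insert the values π_1, π_2, … into P one at a time, bumping the leftmost entry strictly greater than the inserted value down to the next row. The recording tableau Q records, in position (i, j), the step at which that cell was added to P.
  Insert 1 (step 1): P = [1];  Q = [1]
  Insert 6 (step 2): P = [1, 6];  Q = [1, 2]
  Insert 2 (step 3): P = [1, 2] / [6];  Q = [1, 2] / [3]
  Insert 4 (step 4): P = [1, 2, 4] / [6];  Q = [1, 2, 4] / [3]
  Insert 3 (step 5): P = [1, 2, 3] / [4] / [6];  Q = [1, 2, 4] / [3] / [5]
  Insert 5 (step 6): P = [1, 2, 3, 5] / [4] / [6];  Q = [1, 2, 4, 6] / [3] / [5]
Final shape: (4, 1, 1).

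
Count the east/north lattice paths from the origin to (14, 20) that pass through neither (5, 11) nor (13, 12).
Number of paths = 1133154588

Inclusion–exclusion. Total paths: C(34, 14) = 1391975640. Through P₁: C(16, 5)·C(18, 9) = 212372160. Through P₂: C(25, 13)·C(9, 1) = 46802700. Since P₁ is strictly southwest of P₂, a monotone path through both must visit P₁ then P₂; paths through both = C(16, 5)·C(9, 8)·C(9, 1) = 353808. Avoid both = 1391975640 − 212372160 − 46802700 + 353808 = 1133154588.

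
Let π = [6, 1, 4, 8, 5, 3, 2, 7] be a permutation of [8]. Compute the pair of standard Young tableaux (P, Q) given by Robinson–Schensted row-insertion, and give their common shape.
P = [1, 2, 5, 7] / [3, 8] / [4] / [6];  Q = [1, 3, 4, 8] / [2, 5] / [6] / [7];  common shape = (4, 2, 1, 1)

Row-insert the values π_1, π_2, … into P one at a time, bumping the leftmost entry strictly greater than the inserted value down to the next row. The recording tableau Q records, in position (i, j), the step at which that cell was added to P.
  Insert 6 (step 1): P = [6];  Q = [1]
  Insert 1 (step 2): P = [1] / [6];  Q = [1] / [2]
  Insert 4 (step 3): P = [1, 4] / [6];  Q = [1, 3] / [2]
  Insert 8 (step 4): P = [1, 4, 8] / [6];  Q = [1, 3, 4] / [2]
  Insert 5 (step 5): P = [1, 4, 5] / [6, 8];  Q = [1, 3, 4] / [2, 5]
  Insert 3 (step 6): P = [1, 3, 5] / [4, 8] / [6];  Q = [1, 3, 4] / [2, 5] / [6]
  Insert 2 (step 7): P = [1, 2, 5] / [3, 8] / [4] / [6];  Q = [1, 3, 4] / [2, 5] / [6] / [7]
  Insert 7 (step 8): P = [1, 2, 5, 7] / [3, 8] / [4] / [6];  Q = [1, 3, 4, 8] / [2, 5] / [6] / [7]
Final shape: (4, 2, 1, 1).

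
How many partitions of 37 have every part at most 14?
p(37, parts ≤ 14) = 17176

Use the recurrence p(n, m) = p(n, m−1) + p(n−m, m): either the largest part is < m (count p(n, m−1)) or the largest part is exactly m (remove one copy of m, count p(n−m, m)). With p(0, ·) = 1 this gives p(37, parts ≤ 14) = 17176. (By conjugating Young diagrams, this also counts partitions of 37 into at most 14 parts.)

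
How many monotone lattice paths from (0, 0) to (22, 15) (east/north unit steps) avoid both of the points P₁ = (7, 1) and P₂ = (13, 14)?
Number of paths = 8545317240

Inclusion–exclusion. Total paths: C(37, 22) = 9364199760. Through P₁: C(8, 7)·C(29, 15) = 620470080. Through P₂: C(27, 13)·C(10, 9) = 200583000. Since P₁ is strictly southwest of P₂, a monotone path through both must visit P₁ then P₂; paths through both = C(8, 7)·C(19, 6)·C(10, 9) = 2170560. Avoid both = 9364199760 − 620470080 − 200583000 + 2170560 = 8545317240.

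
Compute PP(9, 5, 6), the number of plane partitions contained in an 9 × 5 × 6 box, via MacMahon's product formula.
PP(9, 5, 6) = 72261531710368

Evaluate the triple product over i = 1..9, j = 1..5, k = 1..6. The factors are (2/1) · (3/2) · (4/3) · (5/4) · (6/5) · (7/6) · (3/2) · (4/3) · … (270 factors total). The numerators and denominators telescope so the product is an integer; carrying out the multiplication exactly gives PP(9, 5, 6) = 72261531710368.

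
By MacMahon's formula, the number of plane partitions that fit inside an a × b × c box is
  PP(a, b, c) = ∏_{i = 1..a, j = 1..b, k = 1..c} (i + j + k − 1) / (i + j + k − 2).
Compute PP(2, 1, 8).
PP(2, 1, 8) = 45

Evaluate the triple product over i = 1..2, j = 1..1, k = 1..8. The factors are (2/1) · (3/2) · (4/3) · (5/4) · (6/5) · (7/6) · (8/7) · (9/8) · … (16 factors total). The numerators and denominators telescope so the product is an integer; carrying out the multiplication exactly gives PP(2, 1, 8) = 45.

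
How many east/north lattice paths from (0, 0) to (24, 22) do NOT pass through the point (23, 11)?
Number of paths = 7886937940830

Total paths from (0, 0) to (24, 22): C(46, 24) = 7890371113950. Paths through (23, 11): (paths (0, 0) → (23, 11)) × (paths (23, 11) → (24, 22)) = C(34, 23) · C(12, 1) = 286097760 · 12 = 3433173120. Avoidance count = 7890371113950 − 3433173120 = 7886937940830.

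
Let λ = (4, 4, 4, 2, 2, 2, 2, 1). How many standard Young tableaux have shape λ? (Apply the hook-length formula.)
# SYT of shape (4, 4, 4, 2, 2, 2, 2, 1) = 82300400

Hook-length formula: f^λ = n! / Π hook(c), product over all cells c of the Young diagram. For λ = (4, 4, 4, 2, 2, 2, 2, 1), n = 21 boxes. Hook lengths by row (left-to-right, top-to-bottom): [11, 9, 4, 3]; [10, 8, 3, 2]; [9, 7, 2, 1]; [6, 4]; [5, 3]; [4, 2]; [3, 1]; [1]. Product of hooks = 620786073600. So f^λ = 21! / 620786073600 = 51090942171709440000 / 620786073600 = 82300400.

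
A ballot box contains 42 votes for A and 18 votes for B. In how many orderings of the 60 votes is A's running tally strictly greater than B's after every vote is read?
Strict-lead orderings = 370011826296420

Total orderings of the 60 votes with 42 for A: C(60, 42) = 925029565741050. By the Bertrand ballot formula (Cycle Lemma / reflection principle), the number of orderings in which A is strictly ahead of B throughout is (p − q)/(p + q) · C(p + q, p) = (42 − 18)/(42 + 18) · 925029565741050 = 370011826296420.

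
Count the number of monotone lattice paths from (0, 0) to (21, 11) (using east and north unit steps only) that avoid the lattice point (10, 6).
Number of paths = 94045536

Total paths from (0, 0) to (21, 11): C(32, 21) = 129024480. Paths through (10, 6): (paths (0, 0) → (10, 6)) × (paths (10, 6) → (21, 11)) = C(16, 10) · C(16, 11) = 8008 · 4368 = 34978944. Avoidance count = 129024480 − 34978944 = 94045536.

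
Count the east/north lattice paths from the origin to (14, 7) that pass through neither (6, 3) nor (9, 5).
Number of paths = 50298

Inclusion–exclusion. Total paths: C(21, 14) = 116280. Through P₁: C(9, 6)·C(12, 8) = 41580. Through P₂: C(14, 9)·C(7, 5) = 42042. Since P₁ is strictly southwest of P₂, a monotone path through both must visit P₁ then P₂; paths through both = C(9, 6)·C(5, 3)·C(7, 5) = 17640. Avoid both = 116280 − 41580 − 42042 + 17640 = 50298.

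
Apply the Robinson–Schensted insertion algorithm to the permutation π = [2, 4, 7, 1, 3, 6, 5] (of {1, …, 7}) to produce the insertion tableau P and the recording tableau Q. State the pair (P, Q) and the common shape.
P = [1, 3, 5] / [2, 4, 6] / [7];  Q = [1, 2, 3] / [4, 5, 6] / [7];  common shape = (3, 3, 1)

Row-insert the values π_1, π_2, … into P one at a time, bumping the leftmost entry strictly greater than the inserted value down to the next row. The recording tableau Q records, in position (i, j), the step at which that cell was added to P.
  Insert 2 (step 1): P = [2];  Q = [1]
  Insert 4 (step 2): P = [2, 4];  Q = [1, 2]
  Insert 7 (step 3): P = [2, 4, 7];  Q = [1, 2, 3]
  Insert 1 (step 4): P = [1, 4, 7] / [2];  Q = [1, 2, 3] / [4]
  Insert 3 (step 5): P = [1, 3, 7] / [2, 4];  Q = [1, 2, 3] / [4, 5]
  Insert 6 (step 6): P = [1, 3, 6] / [2, 4, 7];  Q = [1, 2, 3] / [4, 5, 6]
  Insert 5 (step 7): P = [1, 3, 5] / [2, 4, 6] / [7];  Q = [1, 2, 3] / [4, 5, 6] / [7]
Final shape: (3, 3, 1).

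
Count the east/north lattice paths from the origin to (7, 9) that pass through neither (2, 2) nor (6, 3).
Number of paths = 6310

Inclusion–exclusion. Total paths: C(16, 7) = 11440. Through P₁: C(4, 2)·C(12, 5) = 4752. Through P₂: C(9, 6)·C(7, 1) = 588. Since P₁ is strictly southwest of P₂, a monotone path through both must visit P₁ then P₂; paths through both = C(4, 2)·C(5, 4)·C(7, 1) = 210. Avoid both = 11440 − 4752 − 588 + 210 = 6310.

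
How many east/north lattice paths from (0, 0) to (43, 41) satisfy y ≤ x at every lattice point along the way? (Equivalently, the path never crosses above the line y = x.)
Number of paths = 111809049293180907701460

By the reflection principle (André's argument), the number of monotone paths to (43, 41) with n ≤ m that never go above y = x is C(84, 43) − C(84, 44) = 1639866056299986646288080 − 1528057007006805738586620 = 111809049293180907701460.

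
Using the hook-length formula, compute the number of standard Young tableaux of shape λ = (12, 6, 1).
# SYT of shape (12, 6, 1) = 151164

Hook-length formula: f^λ = n! / Π hook(c), product over all cells c of the Young diagram. For λ = (12, 6, 1), n = 19 boxes. Hook lengths by row (left-to-right, top-to-bottom): [14, 12, 11, 10, 9, 8, 6, 5, 4, 3, 2, 1]; [7, 5, 4, 3, 2, 1]; [1]. Product of hooks = 804722688000. So f^λ = 19! / 804722688000 = 121645100408832000 / 804722688000 = 151164.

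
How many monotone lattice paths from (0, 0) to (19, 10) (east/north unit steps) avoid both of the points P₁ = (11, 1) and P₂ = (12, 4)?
Number of paths = 16697538

Inclusion–exclusion. Total paths: C(29, 19) = 20030010. Through P₁: C(12, 11)·C(17, 8) = 291720. Through P₂: C(16, 12)·C(13, 7) = 3123120. Since P₁ is strictly southwest of P₂, a monotone path through both must visit P₁ then P₂; paths through both = C(12, 11)·C(4, 1)·C(13, 7) = 82368. Avoid both = 20030010 − 291720 − 3123120 + 82368 = 16697538.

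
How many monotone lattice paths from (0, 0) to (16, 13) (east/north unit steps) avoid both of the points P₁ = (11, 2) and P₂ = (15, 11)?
Number of paths = 44512041

Inclusion–exclusion. Total paths: C(29, 16) = 67863915. Through P₁: C(13, 11)·C(16, 5) = 340704. Through P₂: C(26, 15)·C(3, 1) = 23178480. Since P₁ is strictly southwest of P₂, a monotone path through both must visit P₁ then P₂; paths through both = C(13, 11)·C(13, 4)·C(3, 1) = 167310. Avoid both = 67863915 − 340704 − 23178480 + 167310 = 44512041.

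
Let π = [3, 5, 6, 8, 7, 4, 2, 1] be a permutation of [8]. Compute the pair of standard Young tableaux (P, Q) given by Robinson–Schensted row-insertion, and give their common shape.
P = [1, 4, 6, 7] / [2] / [3] / [5] / [8];  Q = [1, 2, 3, 4] / [5] / [6] / [7] / [8];  common shape = (4, 1, 1, 1, 1)

Row-insert the values π_1, π_2, … into P one at a time, bumping the leftmost entry strictly greater than the inserted value down to the next row. The recording tableau Q records, in position (i, j), the step at which that cell was added to P.
  Insert 3 (step 1): P = [3];  Q = [1]
  Insert 5 (step 2): P = [3, 5];  Q = [1, 2]
  Insert 6 (step 3): P = [3, 5, 6];  Q = [1, 2, 3]
  Insert 8 (step 4): P = [3, 5, 6, 8];  Q = [1, 2, 3, 4]
  Insert 7 (step 5): P = [3, 5, 6, 7] / [8];  Q = [1, 2, 3, 4] / [5]
  Insert 4 (step 6): P = [3, 4, 6, 7] / [5] / [8];  Q = [1, 2, 3, 4] / [5] / [6]
  Insert 2 (step 7): P = [2, 4, 6, 7] / [3] / [5] / [8];  Q = [1, 2, 3, 4] / [5] / [6] / [7]
  Insert 1 (step 8): P = [1, 4, 6, 7] / [2] / [3] / [5] / [8];  Q = [1, 2, 3, 4] / [5] / [6] / [7] / [8]
Final shape: (4, 1, 1, 1, 1).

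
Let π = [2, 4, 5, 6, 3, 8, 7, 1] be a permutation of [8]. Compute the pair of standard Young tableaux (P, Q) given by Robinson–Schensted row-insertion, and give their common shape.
P = [1, 3, 5, 6, 7] / [2, 8] / [4];  Q = [1, 2, 3, 4, 6] / [5, 7] / [8];  common shape = (5, 2, 1)

Row-insert the values π_1, π_2, … into P one at a time, bumping the leftmost entry strictly greater than the inserted value down to the next row. The recording tableau Q records, in position (i, j), the step at which that cell was added to P.
  Insert 2 (step 1): P = [2];  Q = [1]
  Insert 4 (step 2): P = [2, 4];  Q = [1, 2]
  Insert 5 (step 3): P = [2, 4, 5];  Q = [1, 2, 3]
  Insert 6 (step 4): P = [2, 4, 5, 6];  Q = [1, 2, 3, 4]
  Insert 3 (step 5): P = [2, 3, 5, 6] / [4];  Q = [1, 2, 3, 4] / [5]
  Insert 8 (step 6): P = [2, 3, 5, 6, 8] / [4];  Q = [1, 2, 3, 4, 6] / [5]
  Insert 7 (step 7): P = [2, 3, 5, 6, 7] / [4, 8];  Q = [1, 2, 3, 4, 6] / [5, 7]
  Insert 1 (step 8): P = [1, 3, 5, 6, 7] / [2, 8] / [4];  Q = [1, 2, 3, 4, 6] / [5, 7] / [8]
Final shape: (5, 2, 1).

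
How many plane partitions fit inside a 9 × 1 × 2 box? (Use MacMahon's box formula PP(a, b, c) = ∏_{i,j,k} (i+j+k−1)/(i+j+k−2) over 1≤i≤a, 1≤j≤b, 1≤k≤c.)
PP(9, 1, 2) = 55

Evaluate the triple product over i = 1..9, j = 1..1, k = 1..2. The factors are (2/1) · (3/2) · (3/2) · (4/3) · (4/3) · (5/4) · (5/4) · (6/5) · … (18 factors total). The numerators and denominators telescope so the product is an integer; carrying out the multiplication exactly gives PP(9, 1, 2) = 55.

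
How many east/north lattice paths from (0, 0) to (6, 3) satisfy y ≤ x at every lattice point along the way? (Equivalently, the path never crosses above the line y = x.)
Number of paths = 48

By the reflection principle (André's argument), the number of monotone paths to (6, 3) with n ≤ m that never go above y = x is C(9, 6) − C(9, 7) = 84 − 36 = 48.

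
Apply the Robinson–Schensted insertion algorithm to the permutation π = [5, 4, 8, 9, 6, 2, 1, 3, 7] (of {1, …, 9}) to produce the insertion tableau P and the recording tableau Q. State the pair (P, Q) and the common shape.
P = [1, 3, 7] / [2, 6, 9] / [4, 8] / [5];  Q = [1, 3, 4] / [2, 5, 9] / [6, 8] / [7];  common shape = (3, 3, 2, 1)

Row-insert the values π_1, π_2, … into P one at a time, bumping the leftmost entry strictly greater than the inserted value down to the next row. The recording tableau Q records, in position (i, j), the step at which that cell was added to P.
  Insert 5 (step 1): P = [5];  Q = [1]
  Insert 4 (step 2): P = [4] / [5];  Q = [1] / [2]
  Insert 8 (step 3): P = [4, 8] / [5];  Q = [1, 3] / [2]
  Insert 9 (step 4): P = [4, 8, 9] / [5];  Q = [1, 3, 4] / [2]
  Insert 6 (step 5): P = [4, 6, 9] / [5, 8];  Q = [1, 3, 4] / [2, 5]
  Insert 2 (step 6): P = [2, 6, 9] / [4, 8] / [5];  Q = [1, 3, 4] / [2, 5] / [6]
  Insert 1 (step 7): P = [1, 6, 9] / [2, 8] / [4] / [5];  Q = [1, 3, 4] / [2, 5] / [6] / [7]
  Insert 3 (step 8): P = [1, 3, 9] / [2, 6] / [4, 8] / [5];  Q = [1, 3, 4] / [2, 5] / [6, 8] / [7]
  Insert 7 (step 9): P = [1, 3, 7] / [2, 6, 9] / [4, 8] / [5];  Q = [1, 3, 4] / [2, 5, 9] / [6, 8] / [7]
Final shape: (3, 3, 2, 1).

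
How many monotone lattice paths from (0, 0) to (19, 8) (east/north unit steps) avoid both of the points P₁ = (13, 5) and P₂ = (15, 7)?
Number of paths = 904683

Inclusion–exclusion. Total paths: C(27, 19) = 2220075. Through P₁: C(18, 13)·C(9, 6) = 719712. Through P₂: C(22, 15)·C(5, 4) = 852720. Since P₁ is strictly southwest of P₂, a monotone path through both must visit P₁ then P₂; paths through both = C(18, 13)·C(4, 2)·C(5, 4) = 257040. Avoid both = 2220075 − 719712 − 852720 + 257040 = 904683.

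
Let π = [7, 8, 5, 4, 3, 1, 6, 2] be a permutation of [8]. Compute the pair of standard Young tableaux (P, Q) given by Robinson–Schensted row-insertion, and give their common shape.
P = [1, 2] / [3, 6] / [4, 8] / [5] / [7];  Q = [1, 2] / [3, 7] / [4, 8] / [5] / [6];  common shape = (2, 2, 2, 1, 1)

Row-insert the values π_1, π_2, … into P one at a time, bumping the leftmost entry strictly greater than the inserted value down to the next row. The recording tableau Q records, in position (i, j), the step at which that cell was added to P.
  Insert 7 (step 1): P = [7];  Q = [1]
  Insert 8 (step 2): P = [7, 8];  Q = [1, 2]
  Insert 5 (step 3): P = [5, 8] / [7];  Q = [1, 2] / [3]
  Insert 4 (step 4): P = [4, 8] / [5] / [7];  Q = [1, 2] / [3] / [4]
  Insert 3 (step 5): P = [3, 8] / [4] / [5] / [7];  Q = [1, 2] / [3] / [4] / [5]
  Insert 1 (step 6): P = [1, 8] / [3] / [4] / [5] / [7];  Q = [1, 2] / [3] / [4] / [5] / [6]
  Insert 6 (step 7): P = [1, 6] / [3, 8] / [4] / [5] / [7];  Q = [1, 2] / [3, 7] / [4] / [5] / [6]
  Insert 2 (step 8): P = [1, 2] / [3, 6] / [4, 8] / [5] / [7];  Q = [1, 2] / [3, 7] / [4, 8] / [5] / [6]
Final shape: (2, 2, 2, 1, 1).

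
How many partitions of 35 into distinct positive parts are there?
q(35) = 585

A partition into distinct parts is a strictly decreasing sequence summing to n. The recurrence d(n, m) = d(n, m−1) + d(n−m, m−1) (use part m at most once) with q(n) = d(n, n) gives q(35) = 585. (Euler's theorem: # distinct-part partitions = # odd-part partitions.)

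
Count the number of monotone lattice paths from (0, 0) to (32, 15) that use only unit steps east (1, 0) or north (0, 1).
Number of paths = 751616304549

A monotone lattice path from (0, 0) to (32, 15) consists of 32 east steps and 15 north steps in some order, so it is determined by which 32 of the 47 steps are east. The count is C(47, 32) = 751616304549.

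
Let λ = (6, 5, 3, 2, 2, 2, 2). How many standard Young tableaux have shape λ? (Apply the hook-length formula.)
# SYT of shape (6, 5, 3, 2, 2, 2, 2) = 1357956600

Hook-length formula: f^λ = n! / Π hook(c), product over all cells c of the Young diagram. For λ = (6, 5, 3, 2, 2, 2, 2), n = 22 boxes. Hook lengths by row (left-to-right, top-to-bottom): [12, 11, 6, 4, 3, 1]; [10, 9, 4, 2, 1]; [7, 6, 1]; [5, 4]; [4, 3]; [3, 2]; [2, 1]. Product of hooks = 827714764800. So f^λ = 22! / 827714764800 = 1124000727777607680000 / 827714764800 = 1357956600.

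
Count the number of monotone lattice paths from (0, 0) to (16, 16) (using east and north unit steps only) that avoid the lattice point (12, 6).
Number of paths = 582497826

Total paths from (0, 0) to (16, 16): C(32, 16) = 601080390. Paths through (12, 6): (paths (0, 0) → (12, 6)) × (paths (12, 6) → (16, 16)) = C(18, 12) · C(14, 4) = 18564 · 1001 = 18582564. Avoidance count = 601080390 − 18582564 = 582497826.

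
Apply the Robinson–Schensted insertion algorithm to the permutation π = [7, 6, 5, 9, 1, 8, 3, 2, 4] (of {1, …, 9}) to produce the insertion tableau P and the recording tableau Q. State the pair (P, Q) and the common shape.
P = [1, 2, 4] / [3, 8] / [5, 9] / [6] / [7];  Q = [1, 4, 9] / [2, 6] / [3, 7] / [5] / [8];  common shape = (3, 2, 2, 1, 1)

Row-insert the values π_1, π_2, … into P one at a time, bumping the leftmost entry strictly greater than the inserted value down to the next row. The recording tableau Q records, in position (i, j), the step at which that cell was added to P.
  Insert 7 (step 1): P = [7];  Q = [1]
  Insert 6 (step 2): P = [6] / [7];  Q = [1] / [2]
  Insert 5 (step 3): P = [5] / [6] / [7];  Q = [1] / [2] / [3]
  Insert 9 (step 4): P = [5, 9] / [6] / [7];  Q = [1, 4] / [2] / [3]
  Insert 1 (step 5): P = [1, 9] / [5] / [6] / [7];  Q = [1, 4] / [2] / [3] / [5]
  Insert 8 (step 6): P = [1, 8] / [5, 9] / [6] / [7];  Q = [1, 4] / [2, 6] / [3] / [5]
  Insert 3 (step 7): P = [1, 3] / [5, 8] / [6, 9] / [7];  Q = [1, 4] / [2, 6] / [3, 7] / [5]
  Insert 2 (step 8): P = [1, 2] / [3, 8] / [5, 9] / [6] / [7];  Q = [1, 4] / [2, 6] / [3, 7] / [5] / [8]
  Insert 4 (step 9): P = [1, 2, 4] / [3, 8] / [5, 9] / [6] / [7];  Q = [1, 4, 9] / [2, 6] / [3, 7] / [5] / [8]
Final shape: (3, 2, 2, 1, 1).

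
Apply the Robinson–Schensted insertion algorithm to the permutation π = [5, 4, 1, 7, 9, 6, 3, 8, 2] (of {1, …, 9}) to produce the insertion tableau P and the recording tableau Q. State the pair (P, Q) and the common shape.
P = [1, 2, 8] / [3, 6, 9] / [4, 7] / [5];  Q = [1, 4, 5] / [2, 6, 8] / [3, 7] / [9];  common shape = (3, 3, 2, 1)

Row-insert the values π_1, π_2, … into P one at a time, bumping the leftmost entry strictly greater than the inserted value down to the next row. The recording tableau Q records, in position (i, j), the step at which that cell was added to P.
  Insert 5 (step 1): P = [5];  Q = [1]
  Insert 4 (step 2): P = [4] / [5];  Q = [1] / [2]
  Insert 1 (step 3): P = [1] / [4] / [5];  Q = [1] / [2] / [3]
  Insert 7 (step 4): P = [1, 7] / [4] / [5];  Q = [1, 4] / [2] / [3]
  Insert 9 (step 5): P = [1, 7, 9] / [4] / [5];  Q = [1, 4, 5] / [2] / [3]
  Insert 6 (step 6): P = [1, 6, 9] / [4, 7] / [5];  Q = [1, 4, 5] / [2, 6] / [3]
  Insert 3 (step 7): P = [1, 3, 9] / [4, 6] / [5, 7];  Q = [1, 4, 5] / [2, 6] / [3, 7]
  Insert 8 (step 8): P = [1, 3, 8] / [4, 6, 9] / [5, 7];  Q = [1, 4, 5] / [2, 6, 8] / [3, 7]
  Insert 2 (step 9): P = [1, 2, 8] / [3, 6, 9] / [4, 7] / [5];  Q = [1, 4, 5] / [2, 6, 8] / [3, 7] / [9]
Final shape: (3, 3, 2, 1).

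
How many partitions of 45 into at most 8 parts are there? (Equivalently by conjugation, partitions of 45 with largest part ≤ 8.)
p(45, parts ≤ 8) = 17674

Use the recurrence p(n, m) = p(n, m−1) + p(n−m, m): either the largest part is < m (count p(n, m−1)) or the largest part is exactly m (remove one copy of m, count p(n−m, m)). With p(0, ·) = 1 this gives p(45, parts ≤ 8) = 17674. (By conjugating Young diagrams, this also counts partitions of 45 into at most 8 parts.)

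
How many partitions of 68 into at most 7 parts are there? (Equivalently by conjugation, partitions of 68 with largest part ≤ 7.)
p(68, parts ≤ 7) = 81612

Use the recurrence p(n, m) = p(n, m−1) + p(n−m, m): either the largest part is < m (count p(n, m−1)) or the largest part is exactly m (remove one copy of m, count p(n−m, m)). With p(0, ·) = 1 this gives p(68, parts ≤ 7) = 81612. (By conjugating Young diagrams, this also counts partitions of 68 into at most 7 parts.)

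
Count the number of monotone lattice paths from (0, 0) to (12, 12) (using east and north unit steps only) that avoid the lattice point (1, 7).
Number of paths = 2669212

Total paths from (0, 0) to (12, 12): C(24, 12) = 2704156. Paths through (1, 7): (paths (0, 0) → (1, 7)) × (paths (1, 7) → (12, 12)) = C(8, 1) · C(16, 11) = 8 · 4368 = 34944. Avoidance count = 2704156 − 34944 = 2669212.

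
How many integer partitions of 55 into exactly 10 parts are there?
p(55, 10 parts) = 33401

Partitions of n into exactly k parts are in bijection with partitions of n − k into at most k parts (subtract 1 from each part). So p(55, exactly 10) = p(45, parts ≤ 10). Computing via the recurrence p(m, j) = p(m, j−1) + p(m−j, j) gives 33401.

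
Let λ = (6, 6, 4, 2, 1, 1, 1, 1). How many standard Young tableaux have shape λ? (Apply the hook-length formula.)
# SYT of shape (6, 6, 4, 2, 1, 1, 1, 1) = 1723560300

Hook-length formula: f^λ = n! / Π hook(c), product over all cells c of the Young diagram. For λ = (6, 6, 4, 2, 1, 1, 1, 1), n = 22 boxes. Hook lengths by row (left-to-right, top-to-bottom): [13, 8, 6, 5, 3, 2]; [12, 7, 5, 4, 2, 1]; [9, 4, 2, 1]; [6, 1]; [4]; [3]; [2]; [1]. Product of hooks = 652138905600. So f^λ = 22! / 652138905600 = 1124000727777607680000 / 652138905600 = 1723560300.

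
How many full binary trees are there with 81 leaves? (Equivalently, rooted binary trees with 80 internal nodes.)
C_80 = 1136359577947336271931632877004667456667613940

These full binary trees are counted by the Catalan number C_n = (1/(n + 1)) · C(2n, n). For n = 80: C_80 = (1/81) · C(160, 80) = 92045125813734238026462263037378063990076729140/81 = 1136359577947336271931632877004667456667613940.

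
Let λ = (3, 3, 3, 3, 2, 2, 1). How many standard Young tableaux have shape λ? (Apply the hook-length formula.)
# SYT of shape (3, 3, 3, 3, 2, 2, 1) = 243100

Hook-length formula: f^λ = n! / Π hook(c), product over all cells c of the Young diagram. For λ = (3, 3, 3, 3, 2, 2, 1), n = 17 boxes. Hook lengths by row (left-to-right, top-to-bottom): [9, 7, 4]; [8, 6, 3]; [7, 5, 2]; [6, 4, 1]; [4, 2]; [3, 1]; [1]. Product of hooks = 1463132160. So f^λ = 17! / 1463132160 = 355687428096000 / 1463132160 = 243100.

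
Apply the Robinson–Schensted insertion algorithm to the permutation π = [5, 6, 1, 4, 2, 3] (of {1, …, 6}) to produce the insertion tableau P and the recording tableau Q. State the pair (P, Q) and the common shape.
P = [1, 2, 3] / [4, 6] / [5];  Q = [1, 2, 6] / [3, 4] / [5];  common shape = (3, 2, 1)

Row-insert the values π_1, π_2, … into P one at a time, bumping the leftmost entry strictly greater than the inserted value down to the next row. The recording tableau Q records, in position (i, j), the step at which that cell was added to P.
  Insert 5 (step 1): P = [5];  Q = [1]
  Insert 6 (step 2): P = [5, 6];  Q = [1, 2]
  Insert 1 (step 3): P = [1, 6] / [5];  Q = [1, 2] / [3]
  Insert 4 (step 4): P = [1, 4] / [5, 6];  Q = [1, 2] / [3, 4]
  Insert 2 (step 5): P = [1, 2] / [4, 6] / [5];  Q = [1, 2] / [3, 4] / [5]
  Insert 3 (step 6): P = [1, 2, 3] / [4, 6] / [5];  Q = [1, 2, 6] / [3, 4] / [5]
Final shape: (3, 2, 1).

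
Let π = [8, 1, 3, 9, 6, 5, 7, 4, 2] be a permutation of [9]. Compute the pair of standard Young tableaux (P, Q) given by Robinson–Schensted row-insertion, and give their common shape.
P = [1, 2, 4, 7] / [3, 9] / [5] / [6] / [8];  Q = [1, 3, 4, 7] / [2, 5] / [6] / [8] / [9];  common shape = (4, 2, 1, 1, 1)

Row-insert the values π_1, π_2, … into P one at a time, bumping the leftmost entry strictly greater than the inserted value down to the next row. The recording tableau Q records, in position (i, j), the step at which that cell was added to P.
  Insert 8 (step 1): P = [8];  Q = [1]
  Insert 1 (step 2): P = [1] / [8];  Q = [1] / [2]
  Insert 3 (step 3): P = [1, 3] / [8];  Q = [1, 3] / [2]
  Insert 9 (step 4): P = [1, 3, 9] / [8];  Q = [1, 3, 4] / [2]
  Insert 6 (step 5): P = [1, 3, 6] / [8, 9];  Q = [1, 3, 4] / [2, 5]
  Insert 5 (step 6): P = [1, 3, 5] / [6, 9] / [8];  Q = [1, 3, 4] / [2, 5] / [6]
  Insert 7 (step 7): P = [1, 3, 5, 7] / [6, 9] / [8];  Q = [1, 3, 4, 7] / [2, 5] / [6]
  Insert 4 (step 8): P = [1, 3, 4, 7] / [5, 9] / [6] / [8];  Q = [1, 3, 4, 7] / [2, 5] / [6] / [8]
  Insert 2 (step 9): P = [1, 2, 4, 7] / [3, 9] / [5] / [6] / [8];  Q = [1, 3, 4, 7] / [2, 5] / [6] / [8] / [9]
Final shape: (4, 2, 1, 1, 1).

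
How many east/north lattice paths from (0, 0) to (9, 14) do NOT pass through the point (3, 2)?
Number of paths = 631550

Total paths from (0, 0) to (9, 14): C(23, 9) = 817190. Paths through (3, 2): (paths (0, 0) → (3, 2)) × (paths (3, 2) → (9, 14)) = C(5, 3) · C(18, 6) = 10 · 18564 = 185640. Avoidance count = 817190 − 185640 = 631550.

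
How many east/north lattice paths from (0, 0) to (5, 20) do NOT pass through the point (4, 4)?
Number of paths = 51940

Total paths from (0, 0) to (5, 20): C(25, 5) = 53130. Paths through (4, 4): (paths (0, 0) → (4, 4)) × (paths (4, 4) → (5, 20)) = C(8, 4) · C(17, 1) = 70 · 17 = 1190. Avoidance count = 53130 − 1190 = 51940.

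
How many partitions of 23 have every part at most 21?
p(23, parts ≤ 21) = 1253

Use the recurrence p(n, m) = p(n, m−1) + p(n−m, m): either the largest part is < m (count p(n, m−1)) or the largest part is exactly m (remove one copy of m, count p(n−m, m)). With p(0, ·) = 1 this gives p(23, parts ≤ 21) = 1253. (By conjugating Young diagrams, this also counts partitions of 23 into at most 21 parts.)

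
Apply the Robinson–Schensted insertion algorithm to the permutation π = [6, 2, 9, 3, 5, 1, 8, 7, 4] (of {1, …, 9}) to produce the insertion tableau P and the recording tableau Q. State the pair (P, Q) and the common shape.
P = [1, 3, 4, 7] / [2, 5] / [6, 8] / [9];  Q = [1, 3, 5, 7] / [2, 4] / [6, 8] / [9];  common shape = (4, 2, 2, 1)

Row-insert the values π_1, π_2, … into P one at a time, bumping the leftmost entry strictly greater than the inserted value down to the next row. The recording tableau Q records, in position (i, j), the step at which that cell was added to P.
  Insert 6 (step 1): P = [6];  Q = [1]
  Insert 2 (step 2): P = [2] / [6];  Q = [1] / [2]
  Insert 9 (step 3): P = [2, 9] / [6];  Q = [1, 3] / [2]
  Insert 3 (step 4): P = [2, 3] / [6, 9];  Q = [1, 3] / [2, 4]
  Insert 5 (step 5): P = [2, 3, 5] / [6, 9];  Q = [1, 3, 5] / [2, 4]
  Insert 1 (step 6): P = [1, 3, 5] / [2, 9] / [6];  Q = [1, 3, 5] / [2, 4] / [6]
  Insert 8 (step 7): P = [1, 3, 5, 8] / [2, 9] / [6];  Q = [1, 3, 5, 7] / [2, 4] / [6]
  Insert 7 (step 8): P = [1, 3, 5, 7] / [2, 8] / [6, 9];  Q = [1, 3, 5, 7] / [2, 4] / [6, 8]
  Insert 4 (step 9): P = [1, 3, 4, 7] / [2, 5] / [6, 8] / [9];  Q = [1, 3, 5, 7] / [2, 4] / [6, 8] / [9]
Final shape: (4, 2, 2, 1).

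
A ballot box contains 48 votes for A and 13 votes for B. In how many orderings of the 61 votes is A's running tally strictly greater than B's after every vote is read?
Strict-lead orderings = 3767504582625

Total orderings of the 61 votes with 48 for A: C(61, 48) = 6566222272575. By the Bertrand ballot formula (Cycle Lemma / reflection principle), the number of orderings in which A is strictly ahead of B throughout is (p − q)/(p + q) · C(p + q, p) = (48 − 13)/(48 + 13) · 6566222272575 = 3767504582625.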